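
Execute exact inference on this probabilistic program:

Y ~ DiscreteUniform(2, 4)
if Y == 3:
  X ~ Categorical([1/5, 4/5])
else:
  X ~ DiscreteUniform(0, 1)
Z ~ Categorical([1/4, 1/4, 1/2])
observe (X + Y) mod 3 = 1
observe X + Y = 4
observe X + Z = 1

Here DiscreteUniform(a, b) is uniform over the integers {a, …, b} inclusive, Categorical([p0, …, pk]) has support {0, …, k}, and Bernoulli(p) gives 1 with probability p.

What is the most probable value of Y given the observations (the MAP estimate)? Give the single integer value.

argmax_v P(Y = v | obs) = 3

Enumerate traces; 2 have nonzero weight after conditioning:
  (Y=3, X=1, Z=0) weight 1/15
  (Y=4, X=0, Z=1) weight 1/24
Group by Y:
  weight(Y=3) = 1/15
  weight(Y=4) = 1/24
Total weight = 1/15 + 1/24 = 13/120
P(Y=3 | obs) = 1/15 / 13/120 = 8/13
P(Y=4 | obs) = 1/24 / 13/120 = 5/13
argmax = 3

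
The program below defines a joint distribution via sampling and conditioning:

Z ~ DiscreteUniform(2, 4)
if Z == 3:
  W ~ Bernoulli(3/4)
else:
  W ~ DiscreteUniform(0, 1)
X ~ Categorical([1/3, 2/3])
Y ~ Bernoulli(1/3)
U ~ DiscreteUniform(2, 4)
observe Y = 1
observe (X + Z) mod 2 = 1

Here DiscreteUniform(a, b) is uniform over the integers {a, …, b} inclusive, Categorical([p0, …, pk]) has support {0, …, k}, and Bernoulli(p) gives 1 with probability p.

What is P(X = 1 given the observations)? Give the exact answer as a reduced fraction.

Enumerate traces; 18 have nonzero weight after conditioning:
  (Z=2, W=0, X=1, Y=1, U=2) weight 1/81
  (Z=2, W=0, X=1, Y=1, U=3) weight 1/81
  (Z=2, W=0, X=1, Y=1, U=4) weight 1/81
  (Z=2, W=1, X=1, Y=1, U=2) weight 1/81
  (Z=2, W=1, X=1, Y=1, U=3) weight 1/81
  (Z=2, W=1, X=1, Y=1, U=4) weight 1/81
  (Z=3, W=0, X=0, Y=1, U=2) weight 1/324
  (Z=3, W=0, X=0, Y=1, U=3) weight 1/324
  … 10 more
Group by X:
  weight(X=0) = 1/27
  weight(X=1) = 4/27
Total weight = 1/27 + 4/27 = 5/27
P(X=0 | obs) = 1/27 / 5/27 = 1/5
P(X=1 | obs) = 4/27 / 5/27 = 4/5

P(X = 1 | obs) = 4/5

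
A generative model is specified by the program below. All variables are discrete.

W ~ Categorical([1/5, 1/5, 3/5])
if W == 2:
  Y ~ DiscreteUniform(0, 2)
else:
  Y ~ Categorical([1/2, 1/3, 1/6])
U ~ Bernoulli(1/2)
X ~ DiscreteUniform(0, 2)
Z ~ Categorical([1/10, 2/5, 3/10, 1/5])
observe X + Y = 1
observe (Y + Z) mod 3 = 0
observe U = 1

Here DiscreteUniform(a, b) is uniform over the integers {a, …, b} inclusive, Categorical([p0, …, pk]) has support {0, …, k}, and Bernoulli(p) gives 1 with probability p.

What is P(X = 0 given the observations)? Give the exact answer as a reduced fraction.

Enumerate traces; 9 have nonzero weight after conditioning:
  (W=0, Y=0, U=1, X=1, Z=0) weight 1/600
  (W=0, Y=0, U=1, X=1, Z=3) weight 1/300
  (W=0, Y=1, U=1, X=0, Z=2) weight 1/300
  (W=1, Y=0, U=1, X=1, Z=0) weight 1/600
  (W=1, Y=0, U=1, X=1, Z=3) weight 1/300
  (W=1, Y=1, U=1, X=0, Z=2) weight 1/300
  (W=2, Y=0, U=1, X=1, Z=0) weight 1/300
  (W=2, Y=0, U=1, X=1, Z=3) weight 1/150
  … 1 more
Group by X:
  weight(X=0) = 1/60
  weight(X=1) = 1/50
Total weight = 1/60 + 1/50 = 11/300
P(X=0 | obs) = 1/60 / 11/300 = 5/11
P(X=1 | obs) = 1/50 / 11/300 = 6/11

P(X = 0 | obs) = 5/11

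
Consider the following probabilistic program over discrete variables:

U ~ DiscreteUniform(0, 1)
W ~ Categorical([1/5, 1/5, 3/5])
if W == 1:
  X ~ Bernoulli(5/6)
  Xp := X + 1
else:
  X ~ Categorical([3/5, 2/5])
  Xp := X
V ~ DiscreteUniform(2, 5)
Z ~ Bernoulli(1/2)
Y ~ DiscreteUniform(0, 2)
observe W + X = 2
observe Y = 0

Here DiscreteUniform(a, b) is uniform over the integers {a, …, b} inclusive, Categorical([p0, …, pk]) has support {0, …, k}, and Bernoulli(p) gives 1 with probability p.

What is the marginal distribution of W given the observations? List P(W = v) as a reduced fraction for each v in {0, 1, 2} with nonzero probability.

P(W=1) = 25/79, P(W=2) = 54/79

Enumerate traces; 32 have nonzero weight after conditioning:
  (U=0, W=1, X=1, V=2, Z=0, Y=0) weight 1/288
  (U=0, W=1, X=1, V=2, Z=1, Y=0) weight 1/288
  (U=0, W=1, X=1, V=3, Z=0, Y=0) weight 1/288
  (U=0, W=1, X=1, V=3, Z=1, Y=0) weight 1/288
  (U=0, W=1, X=1, V=4, Z=0, Y=0) weight 1/288
  (U=0, W=1, X=1, V=4, Z=1, Y=0) weight 1/288
  (U=0, W=1, X=1, V=5, Z=0, Y=0) weight 1/288
  (U=0, W=1, X=1, V=5, Z=1, Y=0) weight 1/288
  (U=0, W=2, X=0, V=2, Z=0, Y=0) weight 3/400
  … 23 more
Group by W:
  weight(W=1) = 1/18
  weight(W=2) = 3/25
Total weight = 1/18 + 3/25 = 79/450
P(W=1 | obs) = 1/18 / 79/450 = 25/79
P(W=2 | obs) = 3/25 / 79/450 = 54/79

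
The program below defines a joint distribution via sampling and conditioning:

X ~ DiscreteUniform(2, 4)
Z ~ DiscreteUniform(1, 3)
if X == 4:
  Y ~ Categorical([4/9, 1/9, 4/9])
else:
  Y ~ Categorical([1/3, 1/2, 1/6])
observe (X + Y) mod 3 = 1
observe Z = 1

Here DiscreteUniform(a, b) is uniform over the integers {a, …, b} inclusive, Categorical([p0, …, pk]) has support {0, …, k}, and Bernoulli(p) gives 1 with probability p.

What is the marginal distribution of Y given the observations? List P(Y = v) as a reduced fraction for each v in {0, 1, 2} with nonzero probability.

P(Y=0) = 2/5, P(Y=1) = 9/20, P(Y=2) = 3/20

Enumerate traces; 3 have nonzero weight after conditioning:
  (X=2, Z=1, Y=2) weight 1/54
  (X=3, Z=1, Y=1) weight 1/18
  (X=4, Z=1, Y=0) weight 4/81
Group by Y:
  weight(Y=0) = 4/81
  weight(Y=1) = 1/18
  weight(Y=2) = 1/54
Total weight = 4/81 + 1/18 + 1/54 = 10/81
P(Y=0 | obs) = 4/81 / 10/81 = 2/5
P(Y=1 | obs) = 1/18 / 10/81 = 9/20
P(Y=2 | obs) = 1/54 / 10/81 = 3/20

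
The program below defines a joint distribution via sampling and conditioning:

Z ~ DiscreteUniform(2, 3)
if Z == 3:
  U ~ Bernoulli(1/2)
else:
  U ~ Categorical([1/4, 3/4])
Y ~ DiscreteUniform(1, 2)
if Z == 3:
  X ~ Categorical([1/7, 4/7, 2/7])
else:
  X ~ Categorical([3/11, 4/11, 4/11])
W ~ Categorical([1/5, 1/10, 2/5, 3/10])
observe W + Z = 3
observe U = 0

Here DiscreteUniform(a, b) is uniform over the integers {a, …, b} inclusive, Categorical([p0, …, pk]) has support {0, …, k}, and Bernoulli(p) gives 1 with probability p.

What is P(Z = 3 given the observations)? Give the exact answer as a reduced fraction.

P(Z = 3 | obs) = 4/5

Enumerate traces; 12 have nonzero weight after conditioning:
  (Z=2, U=0, Y=1, X=0, W=1) weight 3/1760
  (Z=2, U=0, Y=1, X=1, W=1) weight 1/440
  (Z=2, U=0, Y=1, X=2, W=1) weight 1/440
  (Z=2, U=0, Y=2, X=0, W=1) weight 3/1760
  (Z=2, U=0, Y=2, X=1, W=1) weight 1/440
  (Z=2, U=0, Y=2, X=2, W=1) weight 1/440
  (Z=3, U=0, Y=1, X=0, W=0) weight 1/280
  (Z=3, U=0, Y=1, X=1, W=0) weight 1/70
  … 4 more
Group by Z:
  weight(Z=2) = 1/80
  weight(Z=3) = 1/20
Total weight = 1/80 + 1/20 = 1/16
P(Z=2 | obs) = 1/80 / 1/16 = 1/5
P(Z=3 | obs) = 1/20 / 1/16 = 4/5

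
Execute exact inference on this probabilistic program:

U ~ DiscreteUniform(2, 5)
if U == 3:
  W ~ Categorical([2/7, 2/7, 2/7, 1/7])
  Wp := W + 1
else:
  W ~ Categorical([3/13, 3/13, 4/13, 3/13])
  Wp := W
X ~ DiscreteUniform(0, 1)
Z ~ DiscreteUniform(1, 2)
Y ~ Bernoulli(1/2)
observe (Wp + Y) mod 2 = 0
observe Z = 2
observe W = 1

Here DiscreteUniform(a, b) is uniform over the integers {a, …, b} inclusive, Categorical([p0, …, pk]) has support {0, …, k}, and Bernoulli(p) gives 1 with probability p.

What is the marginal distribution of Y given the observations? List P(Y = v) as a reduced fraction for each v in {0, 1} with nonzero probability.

Enumerate traces; 8 have nonzero weight after conditioning:
  (U=2, W=1, X=0, Z=2, Y=1) weight 3/416
  (U=2, W=1, X=1, Z=2, Y=1) weight 3/416
  (U=3, W=1, X=0, Z=2, Y=0) weight 1/112
  (U=3, W=1, X=1, Z=2, Y=0) weight 1/112
  (U=4, W=1, X=0, Z=2, Y=1) weight 3/416
  (U=4, W=1, X=1, Z=2, Y=1) weight 3/416
  (U=5, W=1, X=0, Z=2, Y=1) weight 3/416
  (U=5, W=1, X=1, Z=2, Y=1) weight 3/416
Group by Y:
  weight(Y=0) = 1/56
  weight(Y=1) = 9/208
Total weight = 1/56 + 9/208 = 89/1456
P(Y=0 | obs) = 1/56 / 89/1456 = 26/89
P(Y=1 | obs) = 9/208 / 89/1456 = 63/89

P(Y=0) = 26/89, P(Y=1) = 63/89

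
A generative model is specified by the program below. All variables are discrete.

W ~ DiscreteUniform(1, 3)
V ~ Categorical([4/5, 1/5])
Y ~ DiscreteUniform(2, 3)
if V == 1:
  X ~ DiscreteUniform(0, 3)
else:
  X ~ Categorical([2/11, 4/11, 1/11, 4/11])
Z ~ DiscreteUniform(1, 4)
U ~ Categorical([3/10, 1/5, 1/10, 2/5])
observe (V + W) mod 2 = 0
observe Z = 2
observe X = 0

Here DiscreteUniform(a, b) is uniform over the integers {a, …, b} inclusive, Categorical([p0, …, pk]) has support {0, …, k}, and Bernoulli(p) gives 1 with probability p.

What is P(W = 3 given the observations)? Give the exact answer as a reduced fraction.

Enumerate traces; 24 have nonzero weight after conditioning:
  (W=1, V=1, Y=2, X=0, Z=2, U=0) weight 1/1600
  (W=1, V=1, Y=2, X=0, Z=2, U=1) weight 1/2400
  (W=1, V=1, Y=2, X=0, Z=2, U=2) weight 1/4800
  (W=1, V=1, Y=2, X=0, Z=2, U=3) weight 1/1200
  (W=1, V=1, Y=3, X=0, Z=2, U=0) weight 1/1600
  (W=1, V=1, Y=3, X=0, Z=2, U=1) weight 1/2400
  (W=1, V=1, Y=3, X=0, Z=2, U=2) weight 1/4800
  (W=1, V=1, Y=3, X=0, Z=2, U=3) weight 1/1200
  (W=2, V=0, Y=2, X=0, Z=2, U=0) weight 1/550
  (W=3, V=1, Y=2, X=0, Z=2, U=0) weight 1/1600
  … 14 more
Group by W:
  weight(W=1) = 1/240
  weight(W=2) = 2/165
  weight(W=3) = 1/240
Total weight = 1/240 + 2/165 + 1/240 = 9/440
P(W=1 | obs) = 1/240 / 9/440 = 11/54
P(W=2 | obs) = 2/165 / 9/440 = 16/27
P(W=3 | obs) = 1/240 / 9/440 = 11/54

P(W = 3 | obs) = 11/54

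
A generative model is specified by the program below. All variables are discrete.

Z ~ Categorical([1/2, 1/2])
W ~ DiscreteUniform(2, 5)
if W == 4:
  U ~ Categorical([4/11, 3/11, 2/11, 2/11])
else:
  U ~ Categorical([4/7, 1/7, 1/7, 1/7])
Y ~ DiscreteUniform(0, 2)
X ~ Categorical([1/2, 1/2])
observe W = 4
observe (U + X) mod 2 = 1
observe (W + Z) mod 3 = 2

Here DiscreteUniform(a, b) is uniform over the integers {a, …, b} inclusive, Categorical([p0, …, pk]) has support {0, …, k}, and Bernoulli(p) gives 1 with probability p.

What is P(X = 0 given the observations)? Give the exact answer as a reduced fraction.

Enumerate traces; 12 have nonzero weight after conditioning:
  (Z=1, W=4, U=0, Y=0, X=1) weight 1/132
  (Z=1, W=4, U=0, Y=1, X=1) weight 1/132
  (Z=1, W=4, U=0, Y=2, X=1) weight 1/132
  (Z=1, W=4, U=1, Y=0, X=0) weight 1/176
  (Z=1, W=4, U=1, Y=1, X=0) weight 1/176
  (Z=1, W=4, U=1, Y=2, X=0) weight 1/176
  (Z=1, W=4, U=2, Y=0, X=1) weight 1/264
  (Z=1, W=4, U=2, Y=1, X=1) weight 1/264
  … 4 more
Group by X:
  weight(X=0) = 5/176
  weight(X=1) = 3/88
Total weight = 5/176 + 3/88 = 1/16
P(X=0 | obs) = 5/176 / 1/16 = 5/11
P(X=1 | obs) = 3/88 / 1/16 = 6/11

P(X = 0 | obs) = 5/11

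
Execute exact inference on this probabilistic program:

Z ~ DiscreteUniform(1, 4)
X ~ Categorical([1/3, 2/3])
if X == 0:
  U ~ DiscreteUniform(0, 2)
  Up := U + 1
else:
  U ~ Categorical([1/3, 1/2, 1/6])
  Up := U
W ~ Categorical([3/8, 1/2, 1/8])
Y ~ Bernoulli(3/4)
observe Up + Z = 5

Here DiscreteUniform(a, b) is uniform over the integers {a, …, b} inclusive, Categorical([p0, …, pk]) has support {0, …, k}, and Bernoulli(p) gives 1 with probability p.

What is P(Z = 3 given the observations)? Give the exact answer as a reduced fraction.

Enumerate traces; 30 have nonzero weight after conditioning:
  (Z=2, X=0, U=2, W=0, Y=0) weight 1/384
  (Z=2, X=0, U=2, W=0, Y=1) weight 1/128
  (Z=2, X=0, U=2, W=1, Y=0) weight 1/288
  (Z=2, X=0, U=2, W=1, Y=1) weight 1/96
  (Z=2, X=0, U=2, W=2, Y=0) weight 1/1152
  (Z=2, X=0, U=2, W=2, Y=1) weight 1/384
  (Z=3, X=0, U=1, W=0, Y=0) weight 1/384
  (Z=3, X=0, U=1, W=0, Y=1) weight 1/128
  (Z=4, X=0, U=0, W=0, Y=0) weight 1/384
  … 21 more
Group by Z:
  weight(Z=2) = 1/36
  weight(Z=3) = 1/18
  weight(Z=4) = 1/9
Total weight = 1/36 + 1/18 + 1/9 = 7/36
P(Z=2 | obs) = 1/36 / 7/36 = 1/7
P(Z=3 | obs) = 1/18 / 7/36 = 2/7
P(Z=4 | obs) = 1/9 / 7/36 = 4/7

P(Z = 3 | obs) = 2/7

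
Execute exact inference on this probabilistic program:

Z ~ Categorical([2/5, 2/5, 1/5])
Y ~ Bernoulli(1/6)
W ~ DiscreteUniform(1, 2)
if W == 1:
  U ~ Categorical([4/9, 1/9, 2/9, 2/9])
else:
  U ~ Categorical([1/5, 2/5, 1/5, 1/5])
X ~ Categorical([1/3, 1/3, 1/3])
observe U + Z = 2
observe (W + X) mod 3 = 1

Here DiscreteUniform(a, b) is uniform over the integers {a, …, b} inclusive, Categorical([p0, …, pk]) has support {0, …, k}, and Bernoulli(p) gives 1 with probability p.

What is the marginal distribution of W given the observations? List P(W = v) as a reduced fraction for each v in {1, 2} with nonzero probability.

Enumerate traces; 12 have nonzero weight after conditioning:
  (Z=0, Y=0, W=1, U=2, X=0) weight 1/81
  (Z=0, Y=0, W=2, U=2, X=2) weight 1/90
  (Z=0, Y=1, W=1, U=2, X=0) weight 1/405
  (Z=0, Y=1, W=2, U=2, X=2) weight 1/450
  (Z=1, Y=0, W=1, U=1, X=0) weight 1/162
  (Z=1, Y=0, W=2, U=1, X=2) weight 1/45
  (Z=1, Y=1, W=1, U=1, X=0) weight 1/810
  (Z=1, Y=1, W=2, U=1, X=2) weight 1/225
  … 4 more
Group by W:
  weight(W=1) = 1/27
  weight(W=2) = 7/150
Total weight = 1/27 + 7/150 = 113/1350
P(W=1 | obs) = 1/27 / 113/1350 = 50/113
P(W=2 | obs) = 7/150 / 113/1350 = 63/113

P(W=1) = 50/113, P(W=2) = 63/113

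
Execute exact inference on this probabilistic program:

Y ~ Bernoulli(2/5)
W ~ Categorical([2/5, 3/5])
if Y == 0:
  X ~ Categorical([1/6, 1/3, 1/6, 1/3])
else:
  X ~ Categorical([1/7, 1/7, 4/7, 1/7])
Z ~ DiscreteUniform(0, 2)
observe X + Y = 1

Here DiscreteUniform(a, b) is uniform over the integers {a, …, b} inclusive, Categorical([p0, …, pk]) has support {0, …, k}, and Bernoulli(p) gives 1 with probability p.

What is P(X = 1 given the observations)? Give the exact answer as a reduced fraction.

Enumerate traces; 12 have nonzero weight after conditioning:
  (Y=0, W=0, X=1, Z=0) weight 2/75
  (Y=0, W=0, X=1, Z=1) weight 2/75
  (Y=0, W=0, X=1, Z=2) weight 2/75
  (Y=0, W=1, X=1, Z=0) weight 1/25
  (Y=0, W=1, X=1, Z=1) weight 1/25
  (Y=0, W=1, X=1, Z=2) weight 1/25
  (Y=1, W=0, X=0, Z=0) weight 4/525
  (Y=1, W=0, X=0, Z=1) weight 4/525
  … 4 more
Group by X:
  weight(X=0) = 2/35
  weight(X=1) = 1/5
Total weight = 2/35 + 1/5 = 9/35
P(X=0 | obs) = 2/35 / 9/35 = 2/9
P(X=1 | obs) = 1/5 / 9/35 = 7/9

P(X = 1 | obs) = 7/9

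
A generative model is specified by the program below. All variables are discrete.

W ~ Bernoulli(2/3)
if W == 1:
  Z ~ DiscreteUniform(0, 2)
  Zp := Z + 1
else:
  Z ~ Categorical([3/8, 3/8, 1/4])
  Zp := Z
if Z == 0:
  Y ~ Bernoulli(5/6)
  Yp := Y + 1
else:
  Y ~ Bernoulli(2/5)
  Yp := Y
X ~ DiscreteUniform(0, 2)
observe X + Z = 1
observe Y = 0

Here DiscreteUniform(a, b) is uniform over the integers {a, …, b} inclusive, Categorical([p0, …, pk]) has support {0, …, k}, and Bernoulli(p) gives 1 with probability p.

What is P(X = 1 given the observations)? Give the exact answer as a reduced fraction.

Enumerate traces; 4 have nonzero weight after conditioning:
  (W=0, Z=0, Y=0, X=1) weight 1/144
  (W=0, Z=1, Y=0, X=0) weight 1/40
  (W=1, Z=0, Y=0, X=1) weight 1/81
  (W=1, Z=1, Y=0, X=0) weight 2/45
Group by X:
  weight(X=0) = 5/72
  weight(X=1) = 25/1296
Total weight = 5/72 + 25/1296 = 115/1296
P(X=0 | obs) = 5/72 / 115/1296 = 18/23
P(X=1 | obs) = 25/1296 / 115/1296 = 5/23

P(X = 1 | obs) = 5/23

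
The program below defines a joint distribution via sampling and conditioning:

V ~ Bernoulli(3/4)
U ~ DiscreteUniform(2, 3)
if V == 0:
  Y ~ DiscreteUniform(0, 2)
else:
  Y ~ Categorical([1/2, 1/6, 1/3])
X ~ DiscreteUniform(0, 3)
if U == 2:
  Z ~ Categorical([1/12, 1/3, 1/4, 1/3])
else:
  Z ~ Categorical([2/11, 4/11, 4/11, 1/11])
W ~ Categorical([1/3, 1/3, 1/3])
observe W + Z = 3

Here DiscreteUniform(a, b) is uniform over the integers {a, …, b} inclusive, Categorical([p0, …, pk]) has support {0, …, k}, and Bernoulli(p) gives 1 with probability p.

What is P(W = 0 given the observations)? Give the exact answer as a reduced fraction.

P(W = 0 | obs) = 56/229

Enumerate traces; 144 have nonzero weight after conditioning:
  (V=0, U=2, Y=0, X=0, Z=1, W=2) weight 1/864
  (V=0, U=2, Y=0, X=0, Z=2, W=1) weight 1/1152
  (V=0, U=2, Y=0, X=0, Z=3, W=0) weight 1/864
  (V=0, U=2, Y=0, X=1, Z=1, W=2) weight 1/864
  (V=0, U=2, Y=0, X=1, Z=2, W=1) weight 1/1152
  (V=0, U=2, Y=0, X=1, Z=3, W=0) weight 1/864
  (V=0, U=2, Y=0, X=2, Z=1, W=2) weight 1/864
  (V=0, U=2, Y=0, X=2, Z=2, W=1) weight 1/1152
  … 136 more
Group by W:
  weight(W=0) = 7/99
  weight(W=1) = 9/88
  weight(W=2) = 23/198
Total weight = 7/99 + 9/88 + 23/198 = 229/792
P(W=0 | obs) = 7/99 / 229/792 = 56/229
P(W=1 | obs) = 9/88 / 229/792 = 81/229
P(W=2 | obs) = 23/198 / 229/792 = 92/229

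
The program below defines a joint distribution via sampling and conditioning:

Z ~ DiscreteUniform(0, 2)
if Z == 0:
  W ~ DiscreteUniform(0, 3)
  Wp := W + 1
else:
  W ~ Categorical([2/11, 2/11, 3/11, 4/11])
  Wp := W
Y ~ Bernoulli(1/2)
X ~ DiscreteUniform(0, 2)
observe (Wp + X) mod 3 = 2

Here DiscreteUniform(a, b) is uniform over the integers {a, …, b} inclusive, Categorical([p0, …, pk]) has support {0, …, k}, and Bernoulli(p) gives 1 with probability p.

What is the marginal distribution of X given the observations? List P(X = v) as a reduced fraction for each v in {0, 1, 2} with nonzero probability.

P(X=0) = 35/132, P(X=1) = 19/66, P(X=2) = 59/132

Enumerate traces; 24 have nonzero weight after conditioning:
  (Z=0, W=0, Y=0, X=1) weight 1/72
  (Z=0, W=0, Y=1, X=1) weight 1/72
  (Z=0, W=1, Y=0, X=0) weight 1/72
  (Z=0, W=1, Y=1, X=0) weight 1/72
  (Z=0, W=2, Y=0, X=2) weight 1/72
  (Z=0, W=2, Y=1, X=2) weight 1/72
  (Z=0, W=3, Y=0, X=1) weight 1/72
  (Z=0, W=3, Y=1, X=1) weight 1/72
  … 16 more
Group by X:
  weight(X=0) = 35/396
  weight(X=1) = 19/198
  weight(X=2) = 59/396
Total weight = 35/396 + 19/198 + 59/396 = 1/3
P(X=0 | obs) = 35/396 / 1/3 = 35/132
P(X=1 | obs) = 19/198 / 1/3 = 19/66
P(X=2 | obs) = 59/396 / 1/3 = 59/132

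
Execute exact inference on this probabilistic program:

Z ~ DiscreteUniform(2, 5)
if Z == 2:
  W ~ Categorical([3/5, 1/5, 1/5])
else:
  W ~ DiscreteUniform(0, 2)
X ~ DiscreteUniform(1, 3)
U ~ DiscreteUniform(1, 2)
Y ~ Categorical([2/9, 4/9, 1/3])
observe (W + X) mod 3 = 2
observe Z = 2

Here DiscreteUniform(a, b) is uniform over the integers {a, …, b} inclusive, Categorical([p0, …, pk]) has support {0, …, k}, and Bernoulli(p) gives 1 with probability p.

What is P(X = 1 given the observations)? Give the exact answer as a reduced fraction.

P(X = 1 | obs) = 1/5

Enumerate traces; 18 have nonzero weight after conditioning:
  (Z=2, W=0, X=2, U=1, Y=0) weight 1/180
  (Z=2, W=0, X=2, U=1, Y=1) weight 1/90
  (Z=2, W=0, X=2, U=1, Y=2) weight 1/120
  (Z=2, W=0, X=2, U=2, Y=0) weight 1/180
  (Z=2, W=0, X=2, U=2, Y=1) weight 1/90
  (Z=2, W=0, X=2, U=2, Y=2) weight 1/120
  (Z=2, W=1, X=1, U=1, Y=0) weight 1/540
  (Z=2, W=1, X=1, U=1, Y=1) weight 1/270
  (Z=2, W=2, X=3, U=1, Y=0) weight 1/540
  … 9 more
Group by X:
  weight(X=1) = 1/60
  weight(X=2) = 1/20
  weight(X=3) = 1/60
Total weight = 1/60 + 1/20 + 1/60 = 1/12
P(X=1 | obs) = 1/60 / 1/12 = 1/5
P(X=2 | obs) = 1/20 / 1/12 = 3/5
P(X=3 | obs) = 1/60 / 1/12 = 1/5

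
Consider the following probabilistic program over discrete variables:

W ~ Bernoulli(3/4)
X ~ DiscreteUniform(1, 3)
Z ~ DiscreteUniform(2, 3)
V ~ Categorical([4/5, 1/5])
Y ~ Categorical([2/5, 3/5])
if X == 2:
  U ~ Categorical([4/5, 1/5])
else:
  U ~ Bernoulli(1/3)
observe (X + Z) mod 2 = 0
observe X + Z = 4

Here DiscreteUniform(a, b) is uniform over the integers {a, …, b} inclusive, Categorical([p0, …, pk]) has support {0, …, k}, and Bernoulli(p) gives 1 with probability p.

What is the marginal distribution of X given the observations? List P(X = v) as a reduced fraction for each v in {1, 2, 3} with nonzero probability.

P(X=1) = 1/2, P(X=2) = 1/2

Enumerate traces; 32 have nonzero weight after conditioning:
  (W=0, X=1, Z=3, V=0, Y=0, U=0) weight 2/225
  (W=0, X=1, Z=3, V=0, Y=0, U=1) weight 1/225
  (W=0, X=1, Z=3, V=0, Y=1, U=0) weight 1/75
  (W=0, X=1, Z=3, V=0, Y=1, U=1) weight 1/150
  (W=0, X=1, Z=3, V=1, Y=0, U=0) weight 1/450
  (W=0, X=1, Z=3, V=1, Y=0, U=1) weight 1/900
  (W=0, X=1, Z=3, V=1, Y=1, U=0) weight 1/300
  (W=0, X=1, Z=3, V=1, Y=1, U=1) weight 1/600
  (W=0, X=2, Z=2, V=0, Y=0, U=0) weight 4/375
  … 23 more
Group by X:
  weight(X=1) = 1/6
  weight(X=2) = 1/6
Total weight = 1/6 + 1/6 = 1/3
P(X=1 | obs) = 1/6 / 1/3 = 1/2
P(X=2 | obs) = 1/6 / 1/3 = 1/2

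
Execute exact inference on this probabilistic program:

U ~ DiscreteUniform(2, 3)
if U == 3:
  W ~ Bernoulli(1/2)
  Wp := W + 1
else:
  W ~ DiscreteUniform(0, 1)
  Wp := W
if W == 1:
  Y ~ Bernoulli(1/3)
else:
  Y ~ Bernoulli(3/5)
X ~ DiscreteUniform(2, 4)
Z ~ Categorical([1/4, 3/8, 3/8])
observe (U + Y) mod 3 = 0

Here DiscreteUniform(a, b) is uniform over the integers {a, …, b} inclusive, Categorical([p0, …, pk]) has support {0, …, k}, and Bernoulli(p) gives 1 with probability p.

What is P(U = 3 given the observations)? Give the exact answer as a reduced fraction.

Enumerate traces; 36 have nonzero weight after conditioning:
  (U=2, W=0, Y=1, X=2, Z=0) weight 1/80
  (U=2, W=0, Y=1, X=2, Z=1) weight 3/160
  (U=2, W=0, Y=1, X=2, Z=2) weight 3/160
  (U=2, W=0, Y=1, X=3, Z=0) weight 1/80
  (U=2, W=0, Y=1, X=3, Z=1) weight 3/160
  (U=2, W=0, Y=1, X=3, Z=2) weight 3/160
  (U=2, W=0, Y=1, X=4, Z=0) weight 1/80
  (U=2, W=0, Y=1, X=4, Z=1) weight 3/160
  (U=3, W=0, Y=0, X=2, Z=0) weight 1/120
  … 27 more
Group by U:
  weight(U=2) = 7/30
  weight(U=3) = 4/15
Total weight = 7/30 + 4/15 = 1/2
P(U=2 | obs) = 7/30 / 1/2 = 7/15
P(U=3 | obs) = 4/15 / 1/2 = 8/15

P(U = 3 | obs) = 8/15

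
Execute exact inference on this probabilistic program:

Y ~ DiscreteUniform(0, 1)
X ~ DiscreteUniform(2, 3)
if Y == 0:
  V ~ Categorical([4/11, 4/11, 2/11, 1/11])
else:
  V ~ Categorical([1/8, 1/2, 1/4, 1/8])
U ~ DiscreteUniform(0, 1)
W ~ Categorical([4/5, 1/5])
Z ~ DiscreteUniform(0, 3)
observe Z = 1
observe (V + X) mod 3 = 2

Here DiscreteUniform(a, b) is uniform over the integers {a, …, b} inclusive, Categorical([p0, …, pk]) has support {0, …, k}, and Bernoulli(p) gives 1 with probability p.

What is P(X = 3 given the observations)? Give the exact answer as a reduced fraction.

Enumerate traces; 24 have nonzero weight after conditioning:
  (Y=0, X=2, V=0, U=0, W=0, Z=1) weight 1/110
  (Y=0, X=2, V=0, U=0, W=1, Z=1) weight 1/440
  (Y=0, X=2, V=0, U=1, W=0, Z=1) weight 1/110
  (Y=0, X=2, V=0, U=1, W=1, Z=1) weight 1/440
  (Y=0, X=2, V=3, U=0, W=0, Z=1) weight 1/440
  (Y=0, X=2, V=3, U=0, W=1, Z=1) weight 1/1760
  (Y=0, X=2, V=3, U=1, W=0, Z=1) weight 1/440
  (Y=0, X=2, V=3, U=1, W=1, Z=1) weight 1/1760
  (Y=0, X=3, V=2, U=0, W=0, Z=1) weight 1/220
  … 15 more
Group by X:
  weight(X=2) = 31/704
  weight(X=3) = 19/704
Total weight = 31/704 + 19/704 = 25/352
P(X=2 | obs) = 31/704 / 25/352 = 31/50
P(X=3 | obs) = 19/704 / 25/352 = 19/50

P(X = 3 | obs) = 19/50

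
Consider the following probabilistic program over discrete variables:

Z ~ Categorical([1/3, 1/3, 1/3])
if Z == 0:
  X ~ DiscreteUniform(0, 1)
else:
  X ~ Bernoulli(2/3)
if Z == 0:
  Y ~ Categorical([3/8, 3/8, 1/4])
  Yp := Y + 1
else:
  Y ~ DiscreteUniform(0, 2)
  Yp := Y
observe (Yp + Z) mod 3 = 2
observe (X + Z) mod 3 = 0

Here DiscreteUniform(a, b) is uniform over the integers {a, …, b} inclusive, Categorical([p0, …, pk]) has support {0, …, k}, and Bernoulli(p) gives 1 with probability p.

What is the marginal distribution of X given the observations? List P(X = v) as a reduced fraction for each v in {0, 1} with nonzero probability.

P(X=0) = 27/59, P(X=1) = 32/59

Enumerate traces; 2 have nonzero weight after conditioning:
  (Z=0, X=0, Y=1) weight 1/16
  (Z=2, X=1, Y=0) weight 2/27
Group by X:
  weight(X=0) = 1/16
  weight(X=1) = 2/27
Total weight = 1/16 + 2/27 = 59/432
P(X=0 | obs) = 1/16 / 59/432 = 27/59
P(X=1 | obs) = 2/27 / 59/432 = 32/59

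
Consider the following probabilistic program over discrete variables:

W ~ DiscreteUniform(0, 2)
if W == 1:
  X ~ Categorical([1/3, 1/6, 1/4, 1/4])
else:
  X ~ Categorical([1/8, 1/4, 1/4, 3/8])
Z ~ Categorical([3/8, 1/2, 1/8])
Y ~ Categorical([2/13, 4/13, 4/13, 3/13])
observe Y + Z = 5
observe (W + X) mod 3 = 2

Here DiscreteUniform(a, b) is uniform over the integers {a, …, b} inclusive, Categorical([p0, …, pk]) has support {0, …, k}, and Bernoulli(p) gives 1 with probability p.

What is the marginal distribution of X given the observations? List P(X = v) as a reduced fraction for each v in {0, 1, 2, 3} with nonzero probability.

P(X=0) = 3/22, P(X=1) = 2/11, P(X=2) = 3/11, P(X=3) = 9/22

Enumerate traces; 4 have nonzero weight after conditioning:
  (W=0, X=2, Z=2, Y=3) weight 1/416
  (W=1, X=1, Z=2, Y=3) weight 1/624
  (W=2, X=0, Z=2, Y=3) weight 1/832
  (W=2, X=3, Z=2, Y=3) weight 3/832
Group by X:
  weight(X=0) = 1/832
  weight(X=1) = 1/624
  weight(X=2) = 1/416
  weight(X=3) = 3/832
Total weight = 1/832 + 1/624 + 1/416 + 3/832 = 11/1248
P(X=0 | obs) = 1/832 / 11/1248 = 3/22
P(X=1 | obs) = 1/624 / 11/1248 = 2/11
P(X=2 | obs) = 1/416 / 11/1248 = 3/11
P(X=3 | obs) = 3/832 / 11/1248 = 9/22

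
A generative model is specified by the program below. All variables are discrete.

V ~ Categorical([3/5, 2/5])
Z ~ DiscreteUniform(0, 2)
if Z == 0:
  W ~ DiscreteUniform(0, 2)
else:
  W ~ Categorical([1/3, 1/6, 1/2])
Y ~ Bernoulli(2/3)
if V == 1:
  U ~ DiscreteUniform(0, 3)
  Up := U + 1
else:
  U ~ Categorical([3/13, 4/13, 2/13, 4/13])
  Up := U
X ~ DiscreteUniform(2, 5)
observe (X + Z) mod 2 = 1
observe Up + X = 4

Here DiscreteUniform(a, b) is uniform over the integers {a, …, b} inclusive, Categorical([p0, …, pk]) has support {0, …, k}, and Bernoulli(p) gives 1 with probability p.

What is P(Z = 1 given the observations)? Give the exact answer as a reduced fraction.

Enumerate traces; 42 have nonzero weight after conditioning:
  (V=0, Z=0, W=0, Y=0, U=1, X=3) weight 1/585
  (V=0, Z=0, W=0, Y=1, U=1, X=3) weight 2/585
  (V=0, Z=0, W=1, Y=0, U=1, X=3) weight 1/585
  (V=0, Z=0, W=1, Y=1, U=1, X=3) weight 2/585
  (V=0, Z=0, W=2, Y=0, U=1, X=3) weight 1/585
  (V=0, Z=0, W=2, Y=1, U=1, X=3) weight 2/585
  (V=0, Z=1, W=0, Y=0, U=0, X=4) weight 1/780
  (V=0, Z=1, W=0, Y=0, U=2, X=2) weight 1/1170
  (V=0, Z=2, W=0, Y=0, U=1, X=3) weight 1/585
  … 33 more
Group by Z:
  weight(Z=0) = 37/1560
  weight(Z=1) = 43/1560
  weight(Z=2) = 37/1560
Total weight = 37/1560 + 43/1560 + 37/1560 = 3/40
P(Z=0 | obs) = 37/1560 / 3/40 = 37/117
P(Z=1 | obs) = 43/1560 / 3/40 = 43/117
P(Z=2 | obs) = 37/1560 / 3/40 = 37/117

P(Z = 1 | obs) = 43/117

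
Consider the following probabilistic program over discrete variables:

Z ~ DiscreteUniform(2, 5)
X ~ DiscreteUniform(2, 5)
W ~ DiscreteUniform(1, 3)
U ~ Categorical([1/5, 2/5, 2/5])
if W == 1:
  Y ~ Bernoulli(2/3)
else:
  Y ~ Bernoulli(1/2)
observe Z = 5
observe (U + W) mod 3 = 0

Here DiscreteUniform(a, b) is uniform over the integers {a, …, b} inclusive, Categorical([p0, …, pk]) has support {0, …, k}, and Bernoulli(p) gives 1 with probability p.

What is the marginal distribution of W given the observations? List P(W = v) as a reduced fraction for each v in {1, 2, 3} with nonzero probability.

Enumerate traces; 24 have nonzero weight after conditioning:
  (Z=5, X=2, W=1, U=2, Y=0) weight 1/360
  (Z=5, X=2, W=1, U=2, Y=1) weight 1/180
  (Z=5, X=2, W=2, U=1, Y=0) weight 1/240
  (Z=5, X=2, W=2, U=1, Y=1) weight 1/240
  (Z=5, X=2, W=3, U=0, Y=0) weight 1/480
  (Z=5, X=2, W=3, U=0, Y=1) weight 1/480
  (Z=5, X=3, W=1, U=2, Y=0) weight 1/360
  (Z=5, X=3, W=1, U=2, Y=1) weight 1/180
  … 16 more
Group by W:
  weight(W=1) = 1/30
  weight(W=2) = 1/30
  weight(W=3) = 1/60
Total weight = 1/30 + 1/30 + 1/60 = 1/12
P(W=1 | obs) = 1/30 / 1/12 = 2/5
P(W=2 | obs) = 1/30 / 1/12 = 2/5
P(W=3 | obs) = 1/60 / 1/12 = 1/5

P(W=1) = 2/5, P(W=2) = 2/5, P(W=3) = 1/5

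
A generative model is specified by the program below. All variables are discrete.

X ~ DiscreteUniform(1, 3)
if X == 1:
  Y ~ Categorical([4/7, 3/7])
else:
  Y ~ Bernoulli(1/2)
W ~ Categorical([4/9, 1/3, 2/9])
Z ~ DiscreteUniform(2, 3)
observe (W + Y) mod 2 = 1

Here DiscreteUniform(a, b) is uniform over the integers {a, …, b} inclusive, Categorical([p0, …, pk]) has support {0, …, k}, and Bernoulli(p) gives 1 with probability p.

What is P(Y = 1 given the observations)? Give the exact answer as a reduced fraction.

Enumerate traces; 18 have nonzero weight after conditioning:
  (X=1, Y=0, W=1, Z=2) weight 2/63
  (X=1, Y=0, W=1, Z=3) weight 2/63
  (X=1, Y=1, W=0, Z=2) weight 2/63
  (X=1, Y=1, W=0, Z=3) weight 2/63
  (X=1, Y=1, W=2, Z=2) weight 1/63
  (X=1, Y=1, W=2, Z=3) weight 1/63
  (X=2, Y=0, W=1, Z=2) weight 1/36
  (X=2, Y=0, W=1, Z=3) weight 1/36
  … 10 more
Group by Y:
  weight(Y=0) = 11/63
  weight(Y=1) = 20/63
Total weight = 11/63 + 20/63 = 31/63
P(Y=0 | obs) = 11/63 / 31/63 = 11/31
P(Y=1 | obs) = 20/63 / 31/63 = 20/31

P(Y = 1 | obs) = 20/31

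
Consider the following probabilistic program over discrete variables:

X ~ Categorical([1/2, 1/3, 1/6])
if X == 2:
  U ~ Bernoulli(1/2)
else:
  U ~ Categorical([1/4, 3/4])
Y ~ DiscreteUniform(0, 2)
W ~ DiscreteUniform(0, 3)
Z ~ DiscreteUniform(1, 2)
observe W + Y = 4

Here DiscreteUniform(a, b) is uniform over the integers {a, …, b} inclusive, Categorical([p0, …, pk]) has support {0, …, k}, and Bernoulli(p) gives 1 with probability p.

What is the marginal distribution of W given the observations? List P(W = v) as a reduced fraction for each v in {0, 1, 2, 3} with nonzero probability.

P(W=2) = 1/2, P(W=3) = 1/2

Enumerate traces; 24 have nonzero weight after conditioning:
  (X=0, U=0, Y=1, W=3, Z=1) weight 1/192
  (X=0, U=0, Y=1, W=3, Z=2) weight 1/192
  (X=0, U=0, Y=2, W=2, Z=1) weight 1/192
  (X=0, U=0, Y=2, W=2, Z=2) weight 1/192
  (X=0, U=1, Y=1, W=3, Z=1) weight 1/64
  (X=0, U=1, Y=1, W=3, Z=2) weight 1/64
  (X=0, U=1, Y=2, W=2, Z=1) weight 1/64
  (X=0, U=1, Y=2, W=2, Z=2) weight 1/64
  … 16 more
Group by W:
  weight(W=2) = 1/12
  weight(W=3) = 1/12
Total weight = 1/12 + 1/12 = 1/6
P(W=2 | obs) = 1/12 / 1/6 = 1/2
P(W=3 | obs) = 1/12 / 1/6 = 1/2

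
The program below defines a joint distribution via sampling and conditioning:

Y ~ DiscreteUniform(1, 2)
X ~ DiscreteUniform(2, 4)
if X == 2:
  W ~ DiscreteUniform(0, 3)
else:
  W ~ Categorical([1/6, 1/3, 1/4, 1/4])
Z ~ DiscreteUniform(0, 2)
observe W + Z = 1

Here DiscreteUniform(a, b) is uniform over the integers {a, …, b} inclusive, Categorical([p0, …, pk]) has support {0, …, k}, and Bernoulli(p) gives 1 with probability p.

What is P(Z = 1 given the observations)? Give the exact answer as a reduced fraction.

P(Z = 1 | obs) = 7/18

Enumerate traces; 12 have nonzero weight after conditioning:
  (Y=1, X=2, W=0, Z=1) weight 1/72
  (Y=1, X=2, W=1, Z=0) weight 1/72
  (Y=1, X=3, W=0, Z=1) weight 1/108
  (Y=1, X=3, W=1, Z=0) weight 1/54
  (Y=1, X=4, W=0, Z=1) weight 1/108
  (Y=1, X=4, W=1, Z=0) weight 1/54
  (Y=2, X=2, W=0, Z=1) weight 1/72
  (Y=2, X=2, W=1, Z=0) weight 1/72
  … 4 more
Group by Z:
  weight(Z=0) = 11/108
  weight(Z=1) = 7/108
Total weight = 11/108 + 7/108 = 1/6
P(Z=0 | obs) = 11/108 / 1/6 = 11/18
P(Z=1 | obs) = 7/108 / 1/6 = 7/18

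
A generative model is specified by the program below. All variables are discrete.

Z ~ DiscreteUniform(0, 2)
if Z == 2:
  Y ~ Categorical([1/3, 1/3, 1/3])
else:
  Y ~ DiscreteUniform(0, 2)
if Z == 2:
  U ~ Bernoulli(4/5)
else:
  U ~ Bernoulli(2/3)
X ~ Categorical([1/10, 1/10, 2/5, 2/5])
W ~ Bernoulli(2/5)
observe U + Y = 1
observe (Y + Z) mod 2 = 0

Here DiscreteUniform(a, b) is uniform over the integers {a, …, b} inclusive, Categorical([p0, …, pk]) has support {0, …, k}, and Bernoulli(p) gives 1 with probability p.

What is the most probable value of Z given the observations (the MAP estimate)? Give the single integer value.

argmax_v P(Z = v | obs) = 2

Enumerate traces; 24 have nonzero weight after conditioning:
  (Z=0, Y=0, U=1, X=0, W=0) weight 1/225
  (Z=0, Y=0, U=1, X=0, W=1) weight 2/675
  (Z=0, Y=0, U=1, X=1, W=0) weight 1/225
  (Z=0, Y=0, U=1, X=1, W=1) weight 2/675
  (Z=0, Y=0, U=1, X=2, W=0) weight 4/225
  (Z=0, Y=0, U=1, X=2, W=1) weight 8/675
  (Z=0, Y=0, U=1, X=3, W=0) weight 4/225
  (Z=0, Y=0, U=1, X=3, W=1) weight 8/675
  (Z=1, Y=1, U=0, X=0, W=0) weight 1/450
  (Z=2, Y=0, U=1, X=0, W=0) weight 2/375
  … 14 more
Group by Z:
  weight(Z=0) = 2/27
  weight(Z=1) = 1/27
  weight(Z=2) = 4/45
Total weight = 2/27 + 1/27 + 4/45 = 1/5
P(Z=0 | obs) = 2/27 / 1/5 = 10/27
P(Z=1 | obs) = 1/27 / 1/5 = 5/27
P(Z=2 | obs) = 4/45 / 1/5 = 4/9
argmax = 2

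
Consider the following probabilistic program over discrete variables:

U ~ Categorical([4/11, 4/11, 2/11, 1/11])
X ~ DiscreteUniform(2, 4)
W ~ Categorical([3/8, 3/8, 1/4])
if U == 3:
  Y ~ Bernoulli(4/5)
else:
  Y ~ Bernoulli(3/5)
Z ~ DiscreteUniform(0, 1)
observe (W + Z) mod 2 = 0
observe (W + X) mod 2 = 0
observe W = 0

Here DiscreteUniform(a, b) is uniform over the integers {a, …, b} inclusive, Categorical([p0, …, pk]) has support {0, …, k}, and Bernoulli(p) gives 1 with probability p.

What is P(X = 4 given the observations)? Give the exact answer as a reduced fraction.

P(X = 4 | obs) = 1/2

Enumerate traces; 16 have nonzero weight after conditioning:
  (U=0, X=2, W=0, Y=0, Z=0) weight 1/110
  (U=0, X=2, W=0, Y=1, Z=0) weight 3/220
  (U=0, X=4, W=0, Y=0, Z=0) weight 1/110
  (U=0, X=4, W=0, Y=1, Z=0) weight 3/220
  (U=1, X=2, W=0, Y=0, Z=0) weight 1/110
  (U=1, X=2, W=0, Y=1, Z=0) weight 3/220
  (U=1, X=4, W=0, Y=0, Z=0) weight 1/110
  (U=1, X=4, W=0, Y=1, Z=0) weight 3/220
  … 8 more
Group by X:
  weight(X=2) = 1/16
  weight(X=4) = 1/16
Total weight = 1/16 + 1/16 = 1/8
P(X=2 | obs) = 1/16 / 1/8 = 1/2
P(X=4 | obs) = 1/16 / 1/8 = 1/2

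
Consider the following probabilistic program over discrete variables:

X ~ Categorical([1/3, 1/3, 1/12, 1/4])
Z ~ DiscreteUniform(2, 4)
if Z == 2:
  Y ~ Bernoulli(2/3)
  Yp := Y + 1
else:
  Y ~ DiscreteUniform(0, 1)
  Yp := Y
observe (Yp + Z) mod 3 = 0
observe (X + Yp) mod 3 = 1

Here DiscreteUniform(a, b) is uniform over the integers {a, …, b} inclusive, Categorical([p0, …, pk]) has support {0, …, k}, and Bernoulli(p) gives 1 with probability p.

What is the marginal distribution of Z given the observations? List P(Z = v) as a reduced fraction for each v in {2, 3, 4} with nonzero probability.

Enumerate traces; 3 have nonzero weight after conditioning:
  (X=0, Z=2, Y=0) weight 1/27
  (X=1, Z=3, Y=0) weight 1/18
  (X=3, Z=2, Y=0) weight 1/36
Group by Z:
  weight(Z=2) = 7/108
  weight(Z=3) = 1/18
Total weight = 7/108 + 1/18 = 13/108
P(Z=2 | obs) = 7/108 / 13/108 = 7/13
P(Z=3 | obs) = 1/18 / 13/108 = 6/13

P(Z=2) = 7/13, P(Z=3) = 6/13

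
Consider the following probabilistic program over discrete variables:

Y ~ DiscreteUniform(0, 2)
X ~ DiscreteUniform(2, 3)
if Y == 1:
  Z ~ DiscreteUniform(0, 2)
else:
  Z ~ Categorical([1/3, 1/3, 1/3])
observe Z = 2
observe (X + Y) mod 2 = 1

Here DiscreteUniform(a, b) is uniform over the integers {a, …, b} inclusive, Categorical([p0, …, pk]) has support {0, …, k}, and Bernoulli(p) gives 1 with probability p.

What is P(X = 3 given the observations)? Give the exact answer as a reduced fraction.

P(X = 3 | obs) = 2/3

Enumerate traces; 3 have nonzero weight after conditioning:
  (Y=0, X=3, Z=2) weight 1/18
  (Y=1, X=2, Z=2) weight 1/18
  (Y=2, X=3, Z=2) weight 1/18
Group by X:
  weight(X=2) = 1/18
  weight(X=3) = 1/9
Total weight = 1/18 + 1/9 = 1/6
P(X=2 | obs) = 1/18 / 1/6 = 1/3
P(X=3 | obs) = 1/9 / 1/6 = 2/3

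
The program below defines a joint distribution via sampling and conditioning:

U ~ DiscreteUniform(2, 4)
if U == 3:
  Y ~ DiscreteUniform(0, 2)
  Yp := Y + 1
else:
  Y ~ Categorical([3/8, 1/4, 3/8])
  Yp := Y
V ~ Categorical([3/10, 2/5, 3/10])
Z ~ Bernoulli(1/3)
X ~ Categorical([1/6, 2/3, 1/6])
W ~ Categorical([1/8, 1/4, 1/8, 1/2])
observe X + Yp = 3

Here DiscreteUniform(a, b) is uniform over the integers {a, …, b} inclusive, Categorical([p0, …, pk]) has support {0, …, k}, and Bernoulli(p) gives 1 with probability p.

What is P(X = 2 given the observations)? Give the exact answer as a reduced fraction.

Enumerate traces; 168 have nonzero weight after conditioning:
  (U=2, Y=1, V=0, Z=0, X=2, W=0) weight 1/2880
  (U=2, Y=1, V=0, Z=0, X=2, W=1) weight 1/1440
  (U=2, Y=1, V=0, Z=0, X=2, W=2) weight 1/2880
  (U=2, Y=1, V=0, Z=0, X=2, W=3) weight 1/720
  (U=2, Y=1, V=0, Z=1, X=2, W=0) weight 1/5760
  (U=2, Y=1, V=0, Z=1, X=2, W=1) weight 1/2880
  (U=2, Y=1, V=0, Z=1, X=2, W=2) weight 1/5760
  (U=2, Y=1, V=0, Z=1, X=2, W=3) weight 1/1440
  (U=2, Y=2, V=0, Z=0, X=1, W=0) weight 1/480
  (U=3, Y=2, V=0, Z=0, X=0, W=0) weight 1/2160
  … 158 more
Group by X:
  weight(X=0) = 1/54
  weight(X=1) = 13/54
  weight(X=2) = 5/108
Total weight = 1/54 + 13/54 + 5/108 = 11/36
P(X=0 | obs) = 1/54 / 11/36 = 2/33
P(X=1 | obs) = 13/54 / 11/36 = 26/33
P(X=2 | obs) = 5/108 / 11/36 = 5/33

P(X = 2 | obs) = 5/33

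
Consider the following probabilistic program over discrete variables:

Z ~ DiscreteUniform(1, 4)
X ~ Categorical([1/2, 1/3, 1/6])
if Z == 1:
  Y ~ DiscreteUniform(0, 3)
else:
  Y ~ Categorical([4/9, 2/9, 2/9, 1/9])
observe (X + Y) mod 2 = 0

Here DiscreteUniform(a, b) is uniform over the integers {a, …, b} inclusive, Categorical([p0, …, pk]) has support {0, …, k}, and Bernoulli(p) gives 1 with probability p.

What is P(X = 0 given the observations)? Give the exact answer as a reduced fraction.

P(X = 0 | obs) = 15/26

Enumerate traces; 24 have nonzero weight after conditioning:
  (Z=1, X=0, Y=0) weight 1/32
  (Z=1, X=0, Y=2) weight 1/32
  (Z=1, X=1, Y=1) weight 1/48
  (Z=1, X=1, Y=3) weight 1/48
  (Z=1, X=2, Y=0) weight 1/96
  (Z=1, X=2, Y=2) weight 1/96
  (Z=2, X=0, Y=0) weight 1/18
  (Z=2, X=0, Y=2) weight 1/36
  … 16 more
Group by X:
  weight(X=0) = 5/16
  weight(X=1) = 1/8
  weight(X=2) = 5/48
Total weight = 5/16 + 1/8 + 5/48 = 13/24
P(X=0 | obs) = 5/16 / 13/24 = 15/26
P(X=1 | obs) = 1/8 / 13/24 = 3/13
P(X=2 | obs) = 5/48 / 13/24 = 5/26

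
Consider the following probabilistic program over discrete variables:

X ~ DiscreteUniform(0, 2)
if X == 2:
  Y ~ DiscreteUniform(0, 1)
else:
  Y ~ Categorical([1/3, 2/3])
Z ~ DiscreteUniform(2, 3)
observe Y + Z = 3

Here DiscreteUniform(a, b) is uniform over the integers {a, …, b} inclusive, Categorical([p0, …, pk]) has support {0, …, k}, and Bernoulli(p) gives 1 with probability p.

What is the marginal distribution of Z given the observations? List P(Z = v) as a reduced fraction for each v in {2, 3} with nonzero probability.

P(Z=2) = 11/18, P(Z=3) = 7/18

Enumerate traces; 6 have nonzero weight after conditioning:
  (X=0, Y=0, Z=3) weight 1/18
  (X=0, Y=1, Z=2) weight 1/9
  (X=1, Y=0, Z=3) weight 1/18
  (X=1, Y=1, Z=2) weight 1/9
  (X=2, Y=0, Z=3) weight 1/12
  (X=2, Y=1, Z=2) weight 1/12
Group by Z:
  weight(Z=2) = 11/36
  weight(Z=3) = 7/36
Total weight = 11/36 + 7/36 = 1/2
P(Z=2 | obs) = 11/36 / 1/2 = 11/18
P(Z=3 | obs) = 7/36 / 1/2 = 7/18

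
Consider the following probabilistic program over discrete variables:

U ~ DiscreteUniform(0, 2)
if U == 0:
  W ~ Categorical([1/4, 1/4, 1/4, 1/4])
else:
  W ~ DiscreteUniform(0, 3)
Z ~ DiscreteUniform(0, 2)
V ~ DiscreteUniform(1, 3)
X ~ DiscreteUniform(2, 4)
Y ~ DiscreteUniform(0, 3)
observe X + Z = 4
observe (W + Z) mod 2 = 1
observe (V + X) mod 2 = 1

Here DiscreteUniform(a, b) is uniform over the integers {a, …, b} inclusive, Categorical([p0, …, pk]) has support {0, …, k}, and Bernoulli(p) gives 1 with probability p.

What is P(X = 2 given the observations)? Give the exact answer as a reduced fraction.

Enumerate traces; 120 have nonzero weight after conditioning:
  (U=0, W=0, Z=1, V=2, X=3, Y=0) weight 1/1296
  (U=0, W=0, Z=1, V=2, X=3, Y=1) weight 1/1296
  (U=0, W=0, Z=1, V=2, X=3, Y=2) weight 1/1296
  (U=0, W=0, Z=1, V=2, X=3, Y=3) weight 1/1296
  (U=0, W=1, Z=0, V=1, X=4, Y=0) weight 1/1296
  (U=0, W=1, Z=0, V=1, X=4, Y=1) weight 1/1296
  (U=0, W=1, Z=0, V=1, X=4, Y=2) weight 1/1296
  (U=0, W=1, Z=0, V=1, X=4, Y=3) weight 1/1296
  (U=0, W=1, Z=2, V=1, X=2, Y=0) weight 1/1296
  … 111 more
Group by X:
  weight(X=2) = 1/27
  weight(X=3) = 1/54
  weight(X=4) = 1/27
Total weight = 1/27 + 1/54 + 1/27 = 5/54
P(X=2 | obs) = 1/27 / 5/54 = 2/5
P(X=3 | obs) = 1/54 / 5/54 = 1/5
P(X=4 | obs) = 1/27 / 5/54 = 2/5

P(X = 2 | obs) = 2/5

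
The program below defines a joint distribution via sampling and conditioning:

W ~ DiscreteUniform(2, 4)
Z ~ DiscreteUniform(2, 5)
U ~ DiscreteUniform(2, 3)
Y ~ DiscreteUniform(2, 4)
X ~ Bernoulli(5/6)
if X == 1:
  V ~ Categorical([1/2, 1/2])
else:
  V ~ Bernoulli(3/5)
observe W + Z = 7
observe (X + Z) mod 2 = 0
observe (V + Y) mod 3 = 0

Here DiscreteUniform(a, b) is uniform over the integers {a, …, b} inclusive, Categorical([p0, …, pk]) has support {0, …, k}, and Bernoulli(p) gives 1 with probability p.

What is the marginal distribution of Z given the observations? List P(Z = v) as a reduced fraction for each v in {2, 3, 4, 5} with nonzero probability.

Enumerate traces; 12 have nonzero weight after conditioning:
  (W=2, Z=5, U=2, Y=2, X=1, V=1) weight 5/864
  (W=2, Z=5, U=2, Y=3, X=1, V=0) weight 5/864
  (W=2, Z=5, U=3, Y=2, X=1, V=1) weight 5/864
  (W=2, Z=5, U=3, Y=3, X=1, V=0) weight 5/864
  (W=3, Z=4, U=2, Y=2, X=0, V=1) weight 1/720
  (W=3, Z=4, U=2, Y=3, X=0, V=0) weight 1/1080
  (W=3, Z=4, U=3, Y=2, X=0, V=1) weight 1/720
  (W=3, Z=4, U=3, Y=3, X=0, V=0) weight 1/1080
  (W=4, Z=3, U=2, Y=2, X=1, V=1) weight 5/864
  … 3 more
Group by Z:
  weight(Z=3) = 5/216
  weight(Z=4) = 1/216
  weight(Z=5) = 5/216
Total weight = 5/216 + 1/216 + 5/216 = 11/216
P(Z=3 | obs) = 5/216 / 11/216 = 5/11
P(Z=4 | obs) = 1/216 / 11/216 = 1/11
P(Z=5 | obs) = 5/216 / 11/216 = 5/11

P(Z=3) = 5/11, P(Z=4) = 1/11, P(Z=5) = 5/11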